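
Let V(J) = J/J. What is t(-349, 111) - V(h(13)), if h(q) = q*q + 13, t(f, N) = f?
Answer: -350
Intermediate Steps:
h(q) = 13 + q**2 (h(q) = q**2 + 13 = 13 + q**2)
V(J) = 1
t(-349, 111) - V(h(13)) = -349 - 1*1 = -349 - 1 = -350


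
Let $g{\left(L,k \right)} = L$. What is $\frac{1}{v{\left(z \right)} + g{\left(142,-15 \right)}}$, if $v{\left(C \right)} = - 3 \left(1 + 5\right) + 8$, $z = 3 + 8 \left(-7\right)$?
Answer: $\frac{1}{132} \approx 0.0075758$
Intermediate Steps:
$z = -53$ ($z = 3 - 56 = -53$)
$v{\left(C \right)} = -10$ ($v{\left(C \right)} = \left(-3\right) 6 + 8 = -18 + 8 = -10$)
$\frac{1}{v{\left(z \right)} + g{\left(142,-15 \right)}} = \frac{1}{-10 + 142} = \frac{1}{132}$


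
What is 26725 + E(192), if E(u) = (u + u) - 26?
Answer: 27083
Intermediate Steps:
E(u) = -26 + 2*u (E(u) = 2*u - 26 = -26 + 2*u)
26725 + E(192) = 26725 + (-26 + 2*192) = 26725 + (-26 + 384) = 26725 + 358 = 27083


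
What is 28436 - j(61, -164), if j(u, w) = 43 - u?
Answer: 28454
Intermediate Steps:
28436 - j(61, -164) = 28436 - (43 - 1*61) = 28436 - (43 - 61) = 28436 - 1*(-18) = 28436 + 18 = 28454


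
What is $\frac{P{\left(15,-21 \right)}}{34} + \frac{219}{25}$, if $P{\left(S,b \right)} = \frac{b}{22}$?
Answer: $\frac{163287}{18700} \approx 8.7319$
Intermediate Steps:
$P{\left(S,b \right)} = \frac{b}{22}$ ($P{\left(S,b \right)} = b \frac{1}{22} = \frac{b}{22}$)
$\frac{P{\left(15,-21 \right)}}{34} + \frac{219}{25} = \frac{\frac{1}{22} \left(-21\right)}{34} + \frac{219}{25} = \left(- \frac{21}{22}\right) \frac{1}{34} + 219 \cdot \frac{1}{25} = - \frac{21}{748} + \frac{219}{25} = \frac{163287}{18700}$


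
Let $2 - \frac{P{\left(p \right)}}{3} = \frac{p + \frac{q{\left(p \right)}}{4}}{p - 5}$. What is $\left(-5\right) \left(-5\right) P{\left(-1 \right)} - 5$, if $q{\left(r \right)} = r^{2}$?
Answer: $\frac{1085}{8} \approx 135.63$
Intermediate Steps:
$P{\left(p \right)} = 6 - \frac{3 \left(p + \frac{p^{2}}{4}\right)}{-5 + p}$ ($P{\left(p \right)} = 6 - 3 \frac{p + \frac{p^{2}}{4}}{p - 5} = 6 - 3 \frac{p + p^{2} \cdot \frac{1}{4}}{-5 + p} = 6 - 3 \frac{p + \frac{p^{2}}{4}}{-5 + p} = 6 - \frac{3 \left(p + \frac{p^{2}}{4}\right)}{-5 + p}$)
$\left(-5\right) \left(-5\right) P{\left(-1 \right)} - 5 = \left(-5\right) \left(-5\right) \frac{3 \left(-40 - \left(-1\right)^{2} + 4 \left(-1\right)\right)}{4 \left(-5 - 1\right)} - 5 = 25 \frac{3 \left(-40 - 1 - 4\right)}{4 \left(-6\right)} - 5 = 25 \cdot \frac{3}{4} \left(- \frac{1}{6}\right) \left(-40 - 1 - 4\right) - 5 = 25 \cdot \frac{3}{4} \left(- \frac{1}{6}\right) \left(-45\right) - 5 = 25 \cdot \frac{45}{8} - 5 = \frac{1125}{8} - 5 = \frac{1085}{8}$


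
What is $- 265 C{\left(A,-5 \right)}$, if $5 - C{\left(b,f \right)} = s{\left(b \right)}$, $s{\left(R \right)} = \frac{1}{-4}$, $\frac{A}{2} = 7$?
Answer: $- \frac{5565}{4} \approx -1391.3$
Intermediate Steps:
$A = 14$ ($A = 2 \cdot 7 = 14$)
$s{\left(R \right)} = - \frac{1}{4}$
$C{\left(b,f \right)} = \frac{21}{4}$ ($C{\left(b,f \right)} = 5 - - \frac{1}{4} = 5 + \frac{1}{4} = \frac{21}{4}$)
$- 265 C{\left(A,-5 \right)} = \left(-265\right) \frac{21}{4} = - \frac{5565}{4}$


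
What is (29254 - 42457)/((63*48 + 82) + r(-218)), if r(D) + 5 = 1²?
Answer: -4401/1034 ≈ -4.2563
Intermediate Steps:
r(D) = -4 (r(D) = -5 + 1² = -5 + 1 = -4)
(29254 - 42457)/((63*48 + 82) + r(-218)) = (29254 - 42457)/((63*48 + 82) - 4) = -13203/((3024 + 82) - 4) = -13203/(3106 - 4) = -13203/3102 = -13203*1/3102 = -4401/1034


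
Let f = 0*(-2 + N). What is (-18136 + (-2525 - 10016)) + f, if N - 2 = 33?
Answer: -30677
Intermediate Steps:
N = 35 (N = 2 + 33 = 35)
f = 0 (f = 0*(-2 + 35) = 0*33 = 0)
(-18136 + (-2525 - 10016)) + f = (-18136 + (-2525 - 10016)) + 0 = (-18136 - 12541) + 0 = -30677 + 0 = -30677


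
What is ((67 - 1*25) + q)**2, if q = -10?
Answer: 1024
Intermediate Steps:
((67 - 1*25) + q)**2 = ((67 - 1*25) - 10)**2 = ((67 - 25) - 10)**2 = (42 - 10)**2 = 32**2 = 1024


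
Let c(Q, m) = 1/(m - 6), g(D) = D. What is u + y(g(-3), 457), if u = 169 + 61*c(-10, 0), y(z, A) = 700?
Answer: 5153/6 ≈ 858.83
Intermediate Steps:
c(Q, m) = 1/(-6 + m)
u = 953/6 (u = 169 + 61/(-6 + 0) = 169 + 61/(-6) = 169 + 61*(-⅙) = 169 - 61/6 = 953/6 ≈ 158.83)
u + y(g(-3), 457) = 953/6 + 700 = 5153/6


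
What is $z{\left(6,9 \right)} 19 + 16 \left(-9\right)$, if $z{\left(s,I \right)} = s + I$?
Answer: $141$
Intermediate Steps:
$z{\left(s,I \right)} = I + s$
$z{\left(6,9 \right)} 19 + 16 \left(-9\right) = \left(9 + 6\right) 19 + 16 \left(-9\right) = 15 \cdot 19 - 144 = 285 - 144 = 141$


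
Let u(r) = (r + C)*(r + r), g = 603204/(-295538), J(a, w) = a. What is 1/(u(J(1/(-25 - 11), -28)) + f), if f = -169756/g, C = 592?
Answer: 32573016/2708073591275 ≈ 1.2028e-5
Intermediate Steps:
g = -301602/147769 (g = 603204*(-1/295538) = -301602/147769 ≈ -2.0410)
u(r) = 2*r*(592 + r) (u(r) = (r + 592)*(r + r) = (592 + r)*(2*r) = 2*r*(592 + r))
f = 12542337182/150801 (f = -169756/(-301602/147769) = -169756*(-147769/301602) = 12542337182/150801 ≈ 83172.)
1/(u(J(1/(-25 - 11), -28)) + f) = 1/(2*(592 + 1/(-25 - 11))/(-25 - 11) + 12542337182/150801) = 1/(2*(592 + 1/(-36))/(-36) + 12542337182/150801) = 1/(2*(-1/36)*(592 - 1/36) + 12542337182/150801) = 1/(2*(-1/36)*(21311/36) + 12542337182/150801) = 1/(-21311/648 + 12542337182/150801) = 1/(2708073591275/32573016) = 32573016/2708073591275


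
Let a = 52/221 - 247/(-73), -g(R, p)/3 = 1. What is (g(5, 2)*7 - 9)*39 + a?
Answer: -1447479/1241 ≈ -1166.4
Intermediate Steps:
g(R, p) = -3 (g(R, p) = -3*1 = -3)
a = 4491/1241 (a = 52*(1/221) - 247*(-1/73) = 4/17 + 247/73 = 4491/1241 ≈ 3.6189)
(g(5, 2)*7 - 9)*39 + a = (-3*7 - 9)*39 + 4491/1241 = (-21 - 9)*39 + 4491/1241 = -30*39 + 4491/1241 = -1170 + 4491/1241 = -1447479/1241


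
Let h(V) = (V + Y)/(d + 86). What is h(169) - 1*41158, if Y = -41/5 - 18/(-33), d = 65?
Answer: -341808316/8305 ≈ -41157.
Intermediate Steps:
Y = -421/55 (Y = -41*⅕ - 18*(-1/33) = -41/5 + 6/11 = -421/55 ≈ -7.6545)
h(V) = -421/8305 + V/151 (h(V) = (V - 421/55)/(65 + 86) = (-421/55 + V)/151 = (-421/55 + V)*(1/151) = -421/8305 + V/151)
h(169) - 1*41158 = (-421/8305 + (1/151)*169) - 1*41158 = (-421/8305 + 169/151) - 41158 = 8874/8305 - 41158 = -341808316/8305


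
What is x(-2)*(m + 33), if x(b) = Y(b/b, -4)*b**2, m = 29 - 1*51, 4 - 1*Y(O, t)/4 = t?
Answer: 1408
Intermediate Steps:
Y(O, t) = 16 - 4*t
m = -22 (m = 29 - 51 = -22)
x(b) = 32*b**2 (x(b) = (16 - 4*(-4))*b**2 = (16 + 16)*b**2 = 32*b**2)
x(-2)*(m + 33) = (32*(-2)**2)*(-22 + 33) = (32*4)*11 = 128*11 = 1408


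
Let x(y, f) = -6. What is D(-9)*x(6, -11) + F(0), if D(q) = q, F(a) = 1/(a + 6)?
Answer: 325/6 ≈ 54.167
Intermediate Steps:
F(a) = 1/(6 + a)
D(-9)*x(6, -11) + F(0) = -9*(-6) + 1/(6 + 0) = 54 + 1/6 = 325/6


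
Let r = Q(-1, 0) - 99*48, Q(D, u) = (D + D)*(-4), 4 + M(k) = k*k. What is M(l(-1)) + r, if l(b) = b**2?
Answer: -4747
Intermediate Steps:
M(k) = -4 + k**2 (M(k) = -4 + k*k = -4 + k**2)
Q(D, u) = -8*D (Q(D, u) = (2*D)*(-4) = -8*D)
r = -4744 (r = -8*(-1) - 99*48 = 8 - 4752 = -4744)
M(l(-1)) + r = (-4 + ((-1)**2)**2) - 4744 = (-4 + 1**2) - 4744 = (-4 + 1) - 4744 = -3 - 4744 = -4747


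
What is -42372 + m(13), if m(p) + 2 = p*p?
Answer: -42205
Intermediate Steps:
m(p) = -2 + p² (m(p) = -2 + p*p = -2 + p²)
-42372 + m(13) = -42372 + (-2 + 13²) = -42372 + (-2 + 169) = -42372 + 167 = -42205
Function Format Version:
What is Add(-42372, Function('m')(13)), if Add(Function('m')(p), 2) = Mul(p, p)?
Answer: -42205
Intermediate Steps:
Function('m')(p) = Add(-2, Pow(p, 2)) (Function('m')(p) = Add(-2, Mul(p, p)) = Add(-2, Pow(p, 2)))
Add(-42372, Function('m')(13)) = Add(-42372, Add(-2, Pow(13, 2))) = Add(-42372, Add(-2, 169)) = Add(-42372, 167) = -42205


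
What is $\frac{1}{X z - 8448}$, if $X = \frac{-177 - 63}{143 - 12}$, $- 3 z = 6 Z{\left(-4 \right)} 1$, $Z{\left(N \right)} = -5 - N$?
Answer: $- \frac{131}{1107168} \approx -0.00011832$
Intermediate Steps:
$z = 2$ ($z = - \frac{6 \left(-5 - -4\right) 1}{3} = - \frac{6 \left(-5 + 4\right) 1}{3} = - \frac{6 \left(-1\right) 1}{3} = - \frac{\left(-6\right) 1}{3} = \left(- \frac{1}{3}\right) \left(-6\right) = 2$)
$X = - \frac{240}{131} \approx -1.8321$
$\frac{1}{X z - 8448} = \frac{1}{\left(- \frac{240}{131}\right) 2 - 8448} = \frac{1}{- \frac{480}{131} - 8448} = \frac{1}{- \frac{1107168}{131}} = - \frac{131}{1107168}$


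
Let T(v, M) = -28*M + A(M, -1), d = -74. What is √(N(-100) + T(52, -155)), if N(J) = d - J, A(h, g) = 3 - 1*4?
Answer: 3*√485 ≈ 66.068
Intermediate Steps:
A(h, g) = -1 (A(h, g) = 3 - 4 = -1)
N(J) = -74 - J
T(v, M) = -1 - 28*M (T(v, M) = -28*M - 1 = -1 - 28*M)
√(N(-100) + T(52, -155)) = √((-74 - 1*(-100)) + (-1 - 28*(-155))) = √((-74 + 100) + (-1 + 4340)) = √(26 + 4339) = √4365 = 3*√485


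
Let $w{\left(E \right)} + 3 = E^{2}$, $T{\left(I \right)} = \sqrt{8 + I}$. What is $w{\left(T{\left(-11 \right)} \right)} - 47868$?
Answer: $-47874$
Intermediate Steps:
$w{\left(E \right)} = -3 + E^{2}$
$w{\left(T{\left(-11 \right)} \right)} - 47868 = \left(-3 + \left(\sqrt{8 - 11}\right)^{2}\right) - 47868 = \left(-3 + \left(\sqrt{-3}\right)^{2}\right) - 47868 = \left(-3 + \left(i \sqrt{3}\right)^{2}\right) - 47868 = \left(-3 - 3\right) - 47868 = -6 - 47868 = -47874$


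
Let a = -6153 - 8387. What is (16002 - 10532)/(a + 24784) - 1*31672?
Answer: -162221249/5122 ≈ -31671.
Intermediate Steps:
a = -14540
(16002 - 10532)/(a + 24784) - 1*31672 = (16002 - 10532)/(-14540 + 24784) - 1*31672 = 5470/10244 - 31672 = 5470*(1/10244) - 31672 = 2735/5122 - 31672 = -162221249/5122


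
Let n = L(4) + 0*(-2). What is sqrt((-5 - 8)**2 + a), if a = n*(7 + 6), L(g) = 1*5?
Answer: 3*sqrt(26) ≈ 15.297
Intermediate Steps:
L(g) = 5
n = 5 (n = 5 + 0*(-2) = 5 + 0 = 5)
a = 65 (a = 5*(7 + 6) = 5*13 = 65)
sqrt((-5 - 8)**2 + a) = sqrt((-5 - 8)**2 + 65) = sqrt((-13)**2 + 65) = sqrt(169 + 65) = sqrt(234) = 3*sqrt(26)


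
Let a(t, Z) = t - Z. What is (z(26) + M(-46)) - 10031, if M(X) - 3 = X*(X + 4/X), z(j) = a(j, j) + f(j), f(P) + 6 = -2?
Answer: -7916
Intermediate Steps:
f(P) = -8 (f(P) = -6 - 2 = -8)
z(j) = -8 (z(j) = (j - j) - 8 = 0 - 8 = -8)
M(X) = 3 + X*(X + 4/X)
(z(26) + M(-46)) - 10031 = (-8 + (7 + (-46)²)) - 10031 = (-8 + (7 + 2116)) - 10031 = (-8 + 2123) - 10031 = 2115 - 10031 = -7916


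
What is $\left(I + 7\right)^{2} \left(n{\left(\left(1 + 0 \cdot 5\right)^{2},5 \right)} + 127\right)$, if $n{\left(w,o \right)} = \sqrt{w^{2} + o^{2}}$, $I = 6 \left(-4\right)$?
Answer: $36703 + 289 \sqrt{26} \approx 38177.0$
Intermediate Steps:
$I = -24$
$n{\left(w,o \right)} = \sqrt{o^{2} + w^{2}}$
$\left(I + 7\right)^{2} \left(n{\left(\left(1 + 0 \cdot 5\right)^{2},5 \right)} + 127\right) = \left(-24 + 7\right)^{2} \left(\sqrt{5^{2} + \left(\left(1 + 0 \cdot 5\right)^{2}\right)^{2}} + 127\right) = \left(-17\right)^{2} \left(\sqrt{25 + \left(\left(1 + 0\right)^{2}\right)^{2}} + 127\right) = 289 \left(\sqrt{25 + \left(1^{2}\right)^{2}} + 127\right) = 289 \left(\sqrt{25 + 1^{2}} + 127\right) = 289 \left(\sqrt{25 + 1} + 127\right) = 289 \left(\sqrt{26} + 127\right) = 289 \left(127 + \sqrt{26}\right) = 36703 + 289 \sqrt{26}$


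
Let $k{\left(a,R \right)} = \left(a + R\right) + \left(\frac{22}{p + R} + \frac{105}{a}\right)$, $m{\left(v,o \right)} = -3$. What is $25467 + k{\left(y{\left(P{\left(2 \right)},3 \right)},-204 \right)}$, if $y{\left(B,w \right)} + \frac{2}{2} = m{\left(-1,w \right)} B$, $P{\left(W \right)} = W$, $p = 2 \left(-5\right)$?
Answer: $\frac{2700776}{107} \approx 25241.0$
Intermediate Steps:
$p = -10$
$y{\left(B,w \right)} = -1 - 3 B$
$k{\left(a,R \right)} = R + a + \frac{22}{-10 + R} + \frac{105}{a}$ ($k{\left(a,R \right)} = \left(a + R\right) + \left(\frac{22}{-10 + R} + \frac{105}{a}\right) = \left(R + a\right) + \left(\frac{22}{-10 + R} + \frac{105}{a}\right) = R + a + \frac{22}{-10 + R} + \frac{105}{a}$)
$25467 + k{\left(y{\left(P{\left(2 \right)},3 \right)},-204 \right)} = 25467 + \frac{-1050 - 10 \left(-1 - 6\right)^{2} + 22 \left(-1 - 6\right) + 105 \left(-204\right) - 204 \left(-1 - 6\right)^{2} + \left(-1 - 6\right) \left(-204\right)^{2} - - 2040 \left(-1 - 6\right)}{\left(-1 - 6\right) \left(-10 - 204\right)} = 25467 + \frac{-1050 - 10 \left(-1 - 6\right)^{2} + 22 \left(-1 - 6\right) - 21420 - 204 \left(-1 - 6\right)^{2} + \left(-1 - 6\right) 41616 - - 2040 \left(-1 - 6\right)}{\left(-1 - 6\right) \left(-214\right)} = 25467 + \frac{1}{-7} \left(- \frac{1}{214}\right) \left(-1050 - 10 \left(-7\right)^{2} + 22 \left(-7\right) - 21420 - 204 \left(-7\right)^{2} - 291312 - \left(-2040\right) \left(-7\right)\right) = 25467 - - \frac{-1050 - 490 - 154 - 21420 - 9996 - 291312 - 14280}{1498} = 25467 - \left(- \frac{1}{1498}\right) \left(-338702\right) = 25467 - \frac{24193}{107} = \frac{2700776}{107}$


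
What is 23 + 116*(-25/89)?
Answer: -853/89 ≈ -9.5843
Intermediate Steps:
23 + 116*(-25/89) = 23 - 2900/89 = -853/89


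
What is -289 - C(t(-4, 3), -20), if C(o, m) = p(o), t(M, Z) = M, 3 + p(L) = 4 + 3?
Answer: -293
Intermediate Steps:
p(L) = 4 (p(L) = -3 + (4 + 3) = -3 + 7 = 4)
C(o, m) = 4
-289 - C(t(-4, 3), -20) = -289 - 1*4 = -289 - 4 = -293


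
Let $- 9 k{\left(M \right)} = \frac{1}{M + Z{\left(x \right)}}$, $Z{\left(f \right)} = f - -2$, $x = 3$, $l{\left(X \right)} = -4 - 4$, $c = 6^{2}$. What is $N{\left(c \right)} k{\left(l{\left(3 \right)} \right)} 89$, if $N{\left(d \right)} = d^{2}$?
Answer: $4272$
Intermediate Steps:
$c = 36$
$l{\left(X \right)} = -8$ ($l{\left(X \right)} = -4 - 4 = -8$)
$Z{\left(f \right)} = 2 + f$ ($Z{\left(f \right)} = f + 2 = 2 + f$)
$k{\left(M \right)} = - \frac{1}{9 \left(5 + M\right)}$ ($k{\left(M \right)} = - \frac{1}{9 \left(M + \left(2 + 3\right)\right)} = - \frac{1}{9 \left(M + 5\right)} = - \frac{1}{9 \left(5 + M\right)}$)
$N{\left(c \right)} k{\left(l{\left(3 \right)} \right)} 89 = 36^{2} \left(- \frac{1}{45 + 9 \left(-8\right)}\right) 89 = 1296 \left(- \frac{1}{45 - 72}\right) 89 = 1296 \left(- \frac{1}{-27}\right) 89 = 1296 \left(\left(-1\right) \left(- \frac{1}{27}\right)\right) 89 = 1296 \cdot \frac{1}{27} \cdot 89 = 48 \cdot 89 = 4272$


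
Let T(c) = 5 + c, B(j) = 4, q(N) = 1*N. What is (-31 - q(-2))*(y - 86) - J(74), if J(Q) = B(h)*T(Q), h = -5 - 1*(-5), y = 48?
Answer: 786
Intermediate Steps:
q(N) = N
h = 0 (h = -5 + 5 = 0)
J(Q) = 20 + 4*Q (J(Q) = 4*(5 + Q) = 20 + 4*Q)
(-31 - q(-2))*(y - 86) - J(74) = (-31 - 1*(-2))*(48 - 86) - (20 + 4*74) = (-31 + 2)*(-38) - (20 + 296) = -29*(-38) - 1*316 = 1102 - 316 = 786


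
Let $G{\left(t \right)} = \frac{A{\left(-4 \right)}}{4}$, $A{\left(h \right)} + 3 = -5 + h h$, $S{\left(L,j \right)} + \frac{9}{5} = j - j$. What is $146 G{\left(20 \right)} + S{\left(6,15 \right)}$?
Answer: $\frac{1451}{5} \approx 290.2$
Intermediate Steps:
$S{\left(L,j \right)} = - \frac{9}{5}$ ($S{\left(L,j \right)} = - \frac{9}{5} + \left(j - j\right) = - \frac{9}{5} + 0 = - \frac{9}{5}$)
$A{\left(h \right)} = -8 + h^{2}$ ($A{\left(h \right)} = -3 + \left(-5 + h h\right) = -3 + \left(-5 + h^{2}\right) = -8 + h^{2}$)
$G{\left(t \right)} = 2$ ($G{\left(t \right)} = \frac{-8 + \left(-4\right)^{2}}{4} = \left(-8 + 16\right) \frac{1}{4} = 8 \cdot \frac{1}{4} = 2$)
$146 G{\left(20 \right)} + S{\left(6,15 \right)} = 146 \cdot 2 - \frac{9}{5} = 292 - \frac{9}{5} = \frac{1451}{5}$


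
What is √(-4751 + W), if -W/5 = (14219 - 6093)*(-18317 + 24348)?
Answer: I*√245044281 ≈ 15654.0*I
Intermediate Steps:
W = -245039530 (W = -5*(14219 - 6093)*(-18317 + 24348) = -40630*6031 = -5*49007906 = -245039530)
√(-4751 + W) = √(-4751 - 245039530) = √(-245044281) = I*√245044281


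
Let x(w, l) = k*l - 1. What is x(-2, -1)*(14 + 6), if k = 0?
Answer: -20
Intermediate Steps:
x(w, l) = -1 (x(w, l) = 0*l - 1 = 0 - 1 = -1)
x(-2, -1)*(14 + 6) = -(14 + 6) = -1*20 = -20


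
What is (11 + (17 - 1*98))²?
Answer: 4900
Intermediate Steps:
(11 + (17 - 1*98))² = (11 + (17 - 98))² = (11 - 81)² = (-70)² = 4900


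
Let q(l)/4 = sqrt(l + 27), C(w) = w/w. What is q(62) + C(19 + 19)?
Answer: 1 + 4*sqrt(89) ≈ 38.736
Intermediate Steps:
C(w) = 1
q(l) = 4*sqrt(27 + l) (q(l) = 4*sqrt(l + 27) = 4*sqrt(27 + l))
q(62) + C(19 + 19) = 4*sqrt(27 + 62) + 1 = 4*sqrt(89) + 1 = 1 + 4*sqrt(89)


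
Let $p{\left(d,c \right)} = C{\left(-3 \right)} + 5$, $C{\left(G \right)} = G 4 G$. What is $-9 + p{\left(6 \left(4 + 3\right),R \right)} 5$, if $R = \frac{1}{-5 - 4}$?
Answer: $196$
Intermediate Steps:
$C{\left(G \right)} = 4 G^{2}$ ($C{\left(G \right)} = 4 G G = 4 G^{2}$)
$R = - \frac{1}{9}$ ($R = \frac{1}{-9} = - \frac{1}{9} \approx -0.11111$)
$p{\left(d,c \right)} = 41$ ($p{\left(d,c \right)} = 4 \left(-3\right)^{2} + 5 = 4 \cdot 9 + 5 = 36 + 5 = 41$)
$-9 + p{\left(6 \left(4 + 3\right),R \right)} 5 = -9 + 41 \cdot 5 = -9 + 205 = 196$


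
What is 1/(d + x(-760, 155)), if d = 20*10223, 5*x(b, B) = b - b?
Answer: 1/204460 ≈ 4.8909e-6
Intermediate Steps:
x(b, B) = 0 (x(b, B) = (b - b)/5 = (⅕)*0 = 0)
d = 204460
1/(d + x(-760, 155)) = 1/(204460 + 0) = 1/204460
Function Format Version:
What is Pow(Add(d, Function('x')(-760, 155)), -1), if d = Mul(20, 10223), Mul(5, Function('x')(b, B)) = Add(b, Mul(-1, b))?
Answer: Rational(1, 204460) ≈ 4.8909e-6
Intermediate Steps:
Function('x')(b, B) = 0 (Function('x')(b, B) = Mul(Rational(1, 5), Add(b, Mul(-1, b))) = Mul(Rational(1, 5), 0) = 0)
d = 204460
Pow(Add(d, Function('x')(-760, 155)), -1) = Pow(Add(204460, 0), -1) = Pow(204460, -1) = Rational(1, 204460)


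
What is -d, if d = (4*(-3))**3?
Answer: 1728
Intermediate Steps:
d = -1728 (d = (-12)**3 = -1728)
-d = -1*(-1728) = 1728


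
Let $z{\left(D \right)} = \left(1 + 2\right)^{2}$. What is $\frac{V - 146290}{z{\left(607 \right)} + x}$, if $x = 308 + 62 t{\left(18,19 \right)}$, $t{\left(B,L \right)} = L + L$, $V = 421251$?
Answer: $\frac{274961}{2673} \approx 102.87$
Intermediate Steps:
$t{\left(B,L \right)} = 2 L$
$x = 2664$ ($x = 308 + 62 \cdot 2 \cdot 19 = 308 + 62 \cdot 38 = 308 + 2356 = 2664$)
$z{\left(D \right)} = 9$ ($z{\left(D \right)} = 3^{2} = 9$)
$\frac{V - 146290}{z{\left(607 \right)} + x} = \frac{421251 - 146290}{9 + 2664} = \frac{274961}{2673}$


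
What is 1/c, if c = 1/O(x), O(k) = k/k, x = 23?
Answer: 1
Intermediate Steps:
O(k) = 1
c = 1 (c = 1/1 = 1)
1/c = 1/1 = 1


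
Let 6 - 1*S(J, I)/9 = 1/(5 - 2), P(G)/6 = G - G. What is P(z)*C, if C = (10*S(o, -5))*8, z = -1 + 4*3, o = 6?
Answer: 0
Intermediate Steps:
z = 11 (z = -1 + 12 = 11)
P(G) = 0 (P(G) = 6*(G - G) = 6*0 = 0)
S(J, I) = 51 (S(J, I) = 54 - 9/(5 - 2) = 54 - 9/3 = 54 - 9*⅓ = 54 - 3 = 51)
C = 4080 (C = (10*51)*8 = 510*8 = 4080)
P(z)*C = 0*4080 = 0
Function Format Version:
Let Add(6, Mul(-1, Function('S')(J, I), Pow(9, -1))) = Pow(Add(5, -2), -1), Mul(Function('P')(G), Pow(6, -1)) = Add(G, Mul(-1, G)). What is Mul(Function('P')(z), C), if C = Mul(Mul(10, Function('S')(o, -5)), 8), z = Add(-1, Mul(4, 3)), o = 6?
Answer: 0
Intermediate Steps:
z = 11 (z = Add(-1, 12) = 11)
Function('P')(G) = 0 (Function('P')(G) = Mul(6, Add(G, Mul(-1, G))) = Mul(6, 0) = 0)
Function('S')(J, I) = 51 (Function('S')(J, I) = Add(54, Mul(-9, Pow(Add(5, -2), -1))) = Add(54, Mul(-9, Pow(3, -1))) = Add(54, Mul(-9, Rational(1, 3))) = Add(54, -3) = 51)
C = 4080 (C = Mul(Mul(10, 51), 8) = Mul(510, 8) = 4080)
Mul(Function('P')(z), C) = Mul(0, 4080) = 0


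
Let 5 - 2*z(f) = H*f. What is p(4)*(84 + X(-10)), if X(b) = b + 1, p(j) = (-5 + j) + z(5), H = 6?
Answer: -2025/2 ≈ -1012.5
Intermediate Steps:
z(f) = 5/2 - 3*f
p(j) = -35/2 + j (p(j) = (-5 + j) + (5/2 - 3*5) = (-5 + j) + (5/2 - 15) = (-5 + j) - 25/2 = -35/2 + j)
X(b) = 1 + b
p(4)*(84 + X(-10)) = (-35/2 + 4)*(84 + (1 - 10)) = -27*(84 - 9)/2 = -27/2*75 = -2025/2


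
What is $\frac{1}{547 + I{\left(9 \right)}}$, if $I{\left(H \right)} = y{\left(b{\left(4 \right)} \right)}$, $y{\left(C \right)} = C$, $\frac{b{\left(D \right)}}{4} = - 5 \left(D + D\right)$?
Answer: $\frac{1}{387} \approx 0.002584$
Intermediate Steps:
$b{\left(D \right)} = - 40 D$ ($b{\left(D \right)} = 4 \left(- 5 \left(D + D\right)\right) = 4 \left(- 5 \cdot 2 D\right) = 4 \left(- 10 D\right) = - 40 D$)
$I{\left(H \right)} = -160$ ($I{\left(H \right)} = \left(-40\right) 4 = -160$)
$\frac{1}{547 + I{\left(9 \right)}} = \frac{1}{547 - 160} = \frac{1}{387}$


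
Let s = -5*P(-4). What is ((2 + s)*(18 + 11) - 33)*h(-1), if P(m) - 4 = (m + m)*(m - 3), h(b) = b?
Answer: 8675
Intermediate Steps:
P(m) = 4 + 2*m*(-3 + m) (P(m) = 4 + (m + m)*(m - 3) = 4 + (2*m)*(-3 + m) = 4 + 2*m*(-3 + m))
s = -300 (s = -5*(4 - 6*(-4) + 2*(-4)²) = -5*(4 + 24 + 2*16) = -5*(4 + 24 + 32) = -5*60 = -300)
((2 + s)*(18 + 11) - 33)*h(-1) = ((2 - 300)*(18 + 11) - 33)*(-1) = (-298*29 - 33)*(-1) = (-8642 - 33)*(-1) = -8675*(-1) = 8675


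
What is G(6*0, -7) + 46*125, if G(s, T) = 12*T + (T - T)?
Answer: 5666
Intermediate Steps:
G(s, T) = 12*T (G(s, T) = 12*T + 0 = 12*T)
G(6*0, -7) + 46*125 = 12*(-7) + 46*125 = -84 + 5750 = 5666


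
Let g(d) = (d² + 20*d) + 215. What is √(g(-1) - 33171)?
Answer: 5*I*√1319 ≈ 181.59*I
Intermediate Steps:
g(d) = 215 + d² + 20*d
√(g(-1) - 33171) = √((215 + (-1)² + 20*(-1)) - 33171) = √((215 + 1 - 20) - 33171) = √(196 - 33171) = √(-32975) = 5*I*√1319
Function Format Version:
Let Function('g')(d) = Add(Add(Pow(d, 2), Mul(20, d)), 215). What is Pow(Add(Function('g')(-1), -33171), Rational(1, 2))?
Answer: Mul(5, I, Pow(1319, Rational(1, 2))) ≈ Mul(181.59, I)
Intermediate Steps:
Function('g')(d) = Add(215, Pow(d, 2), Mul(20, d))
Pow(Add(Function('g')(-1), -33171), Rational(1, 2)) = Pow(Add(Add(215, Pow(-1, 2), Mul(20, -1)), -33171), Rational(1, 2)) = Pow(Add(Add(215, 1, -20), -33171), Rational(1, 2)) = Pow(Add(196, -33171), Rational(1, 2)) = Pow(-32975, Rational(1, 2)) = Mul(5, I, Pow(1319, Rational(1, 2)))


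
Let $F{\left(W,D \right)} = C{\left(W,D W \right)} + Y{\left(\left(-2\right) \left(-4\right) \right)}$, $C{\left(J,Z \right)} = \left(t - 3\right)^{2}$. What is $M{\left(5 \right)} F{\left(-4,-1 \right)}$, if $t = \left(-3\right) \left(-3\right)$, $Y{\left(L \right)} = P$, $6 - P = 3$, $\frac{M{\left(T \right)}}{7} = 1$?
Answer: $273$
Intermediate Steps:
$M{\left(T \right)} = 7$ ($M{\left(T \right)} = 7 \cdot 1 = 7$)
$P = 3$ ($P = 6 - 3 = 3$)
$Y{\left(L \right)} = 3$
$t = 9$
$C{\left(J,Z \right)} = 36$ ($C{\left(J,Z \right)} = \left(9 - 3\right)^{2} = 6^{2} = 36$)
$F{\left(W,D \right)} = 39$ ($F{\left(W,D \right)} = 36 + 3 = 39$)
$M{\left(5 \right)} F{\left(-4,-1 \right)} = 7 \cdot 39 = 273$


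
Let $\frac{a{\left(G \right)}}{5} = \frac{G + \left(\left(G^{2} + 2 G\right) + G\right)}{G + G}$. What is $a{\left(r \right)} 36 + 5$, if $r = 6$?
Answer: $905$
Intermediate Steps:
$a{\left(G \right)} = \frac{5 \left(G^{2} + 4 G\right)}{2 G}$ ($a{\left(G \right)} = 5 \frac{G + \left(\left(G^{2} + 2 G\right) + G\right)}{G + G} = 5 \frac{G + \left(G^{2} + 3 G\right)}{2 G} = 5 \left(G^{2} + 4 G\right) \frac{1}{2 G} = 5 \frac{G^{2} + 4 G}{2 G} = \frac{5 \left(G^{2} + 4 G\right)}{2 G}$)
$a{\left(r \right)} 36 + 5 = \left(10 + \frac{5}{2} \cdot 6\right) 36 + 5 = \left(10 + 15\right) 36 + 5 = 25 \cdot 36 + 5 = 900 + 5 = 905$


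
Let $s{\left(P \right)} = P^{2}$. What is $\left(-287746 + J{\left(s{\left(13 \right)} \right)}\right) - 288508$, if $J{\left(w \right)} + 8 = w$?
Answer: $-576093$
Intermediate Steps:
$J{\left(w \right)} = -8 + w$
$\left(-287746 + J{\left(s{\left(13 \right)} \right)}\right) - 288508 = \left(-287746 - \left(8 - 13^{2}\right)\right) - 288508 = \left(-287746 + \left(-8 + 169\right)\right) - 288508 = \left(-287746 + 161\right) - 288508 = -287585 - 288508 = -576093$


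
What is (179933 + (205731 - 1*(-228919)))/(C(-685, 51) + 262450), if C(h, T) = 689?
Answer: 204861/87713 ≈ 2.3356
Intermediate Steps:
(179933 + (205731 - 1*(-228919)))/(C(-685, 51) + 262450) = (179933 + (205731 - 1*(-228919)))/(689 + 262450) = (179933 + (205731 + 228919))/263139 = (179933 + 434650)*(1/263139) = 614583*(1/263139) = 204861/87713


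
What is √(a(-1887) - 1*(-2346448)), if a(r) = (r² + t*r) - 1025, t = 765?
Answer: √4462637 ≈ 2112.5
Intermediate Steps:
a(r) = -1025 + r² + 765*r (a(r) = (r² + 765*r) - 1025 = -1025 + r² + 765*r)
√(a(-1887) - 1*(-2346448)) = √((-1025 + (-1887)² + 765*(-1887)) - 1*(-2346448)) = √((-1025 + 3560769 - 1443555) + 2346448) = √(2116189 + 2346448) = √4462637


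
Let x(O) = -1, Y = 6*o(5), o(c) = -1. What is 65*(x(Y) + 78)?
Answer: 5005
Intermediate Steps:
Y = -6 (Y = 6*(-1) = -6)
65*(x(Y) + 78) = 65*(-1 + 78) = 65*77 = 5005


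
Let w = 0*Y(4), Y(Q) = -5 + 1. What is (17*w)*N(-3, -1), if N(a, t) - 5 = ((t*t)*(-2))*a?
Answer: 0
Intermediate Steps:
Y(Q) = -4
N(a, t) = 5 - 2*a*t² (N(a, t) = 5 + ((t*t)*(-2))*a = 5 + (t²*(-2))*a = 5 + (-2*t²)*a = 5 - 2*a*t²)
w = 0 (w = 0*(-4) = 0)
(17*w)*N(-3, -1) = (17*0)*(5 - 2*(-3)*(-1)²) = 0*(5 - 2*(-3)*1) = 0*(5 + 6) = 0*11 = 0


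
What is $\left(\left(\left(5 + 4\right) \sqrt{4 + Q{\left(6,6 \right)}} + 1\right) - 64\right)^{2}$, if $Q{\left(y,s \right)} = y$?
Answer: $4779 - 1134 \sqrt{10} \approx 1193.0$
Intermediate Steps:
$\left(\left(\left(5 + 4\right) \sqrt{4 + Q{\left(6,6 \right)}} + 1\right) - 64\right)^{2} = \left(\left(\left(5 + 4\right) \sqrt{4 + 6} + 1\right) - 64\right)^{2} = \left(\left(9 \sqrt{10} + 1\right) - 64\right)^{2} = \left(\left(1 + 9 \sqrt{10}\right) - 64\right)^{2} = \left(-63 + 9 \sqrt{10}\right)^{2}$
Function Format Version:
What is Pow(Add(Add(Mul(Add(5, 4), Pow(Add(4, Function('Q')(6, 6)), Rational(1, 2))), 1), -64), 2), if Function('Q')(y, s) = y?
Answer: Add(4779, Mul(-1134, Pow(10, Rational(1, 2)))) ≈ 1193.0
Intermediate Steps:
Pow(Add(Add(Mul(Add(5, 4), Pow(Add(4, Function('Q')(6, 6)), Rational(1, 2))), 1), -64), 2) = Pow(Add(Add(Mul(Add(5, 4), Pow(Add(4, 6), Rational(1, 2))), 1), -64), 2) = Pow(Add(Add(Mul(9, Pow(10, Rational(1, 2))), 1), -64), 2) = Pow(Add(Add(1, Mul(9, Pow(10, Rational(1, 2)))), -64), 2) = Pow(Add(-63, Mul(9, Pow(10, Rational(1, 2)))), 2)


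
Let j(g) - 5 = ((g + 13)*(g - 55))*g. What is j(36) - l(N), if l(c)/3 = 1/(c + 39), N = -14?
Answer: -837778/25 ≈ -33511.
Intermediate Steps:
j(g) = 5 + g*(-55 + g)*(13 + g) (j(g) = 5 + ((g + 13)*(g - 55))*g = 5 + ((13 + g)*(-55 + g))*g = 5 + ((-55 + g)*(13 + g))*g = 5 + g*(-55 + g)*(13 + g))
l(c) = 3/(39 + c) (l(c) = 3/(c + 39) = 3/(39 + c))
j(36) - l(N) = (5 + 36**3 - 715*36 - 42*36**2) - 3/(39 - 14) = (5 + 46656 - 25740 - 42*1296) - 3/25 = (5 + 46656 - 25740 - 54432) - 3/25 = -33511 - 1*3/25 = -33511 - 3/25 = -837778/25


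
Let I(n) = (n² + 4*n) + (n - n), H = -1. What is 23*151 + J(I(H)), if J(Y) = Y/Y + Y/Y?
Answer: 3475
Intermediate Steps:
I(n) = n² + 4*n (I(n) = (n² + 4*n) + 0 = n² + 4*n)
J(Y) = 2 (J(Y) = 1 + 1 = 2)
23*151 + J(I(H)) = 23*151 + 2 = 3473 + 2 = 3475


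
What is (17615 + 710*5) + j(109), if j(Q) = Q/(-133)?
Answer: 2814836/133 ≈ 21164.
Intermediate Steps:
j(Q) = -Q/133 (j(Q) = Q*(-1/133) = -Q/133)
(17615 + 710*5) + j(109) = (17615 + 710*5) - 1/133*109 = (17615 + 3550) - 109/133 = 21165 - 109/133 = 2814836/133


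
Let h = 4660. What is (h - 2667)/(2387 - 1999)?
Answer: 1993/388 ≈ 5.1366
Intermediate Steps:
(h - 2667)/(2387 - 1999) = (4660 - 2667)/(2387 - 1999) = 1993/388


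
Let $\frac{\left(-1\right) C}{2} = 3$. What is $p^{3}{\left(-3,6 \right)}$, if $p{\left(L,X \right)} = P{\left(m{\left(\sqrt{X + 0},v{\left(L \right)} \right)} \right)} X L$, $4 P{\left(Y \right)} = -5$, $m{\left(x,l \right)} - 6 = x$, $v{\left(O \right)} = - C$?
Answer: $\frac{91125}{8} \approx 11391.0$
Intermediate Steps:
$C = -6$ ($C = \left(-2\right) 3 = -6$)
$v{\left(O \right)} = 6$ ($v{\left(O \right)} = \left(-1\right) \left(-6\right) = 6$)
$m{\left(x,l \right)} = 6 + x$
$P{\left(Y \right)} = - \frac{5}{4}$ ($P{\left(Y \right)} = \frac{1}{4} \left(-5\right) = - \frac{5}{4}$)
$p{\left(L,X \right)} = - \frac{5 L X}{4}$ ($p{\left(L,X \right)} = - \frac{5 X}{4} L = - \frac{5 L X}{4}$)
$p^{3}{\left(-3,6 \right)} = \left(\left(- \frac{5}{4}\right) \left(-3\right) 6\right)^{3} = \left(\frac{45}{2}\right)^{3} = \frac{91125}{8}$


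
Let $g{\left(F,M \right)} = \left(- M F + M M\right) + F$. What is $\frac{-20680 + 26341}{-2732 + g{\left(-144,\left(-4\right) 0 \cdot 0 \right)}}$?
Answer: $- \frac{5661}{2876} \approx -1.9684$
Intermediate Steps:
$g{\left(F,M \right)} = F + M^{2} - F M$ ($g{\left(F,M \right)} = \left(- F M + M^{2}\right) + F = \left(M^{2} - F M\right) + F = F + M^{2} - F M$)
$\frac{-20680 + 26341}{-2732 + g{\left(-144,\left(-4\right) 0 \cdot 0 \right)}} = \frac{-20680 + 26341}{-2732 - \left(144 + 0 - 144 \left(\left(-4\right) 0\right) 0\right)} = \frac{5661}{-2732 - \left(144 + 0 - 0 \cdot 0\right)} = \frac{5661}{-2732 - \left(144 + 0 + 0\right)} = \frac{5661}{-2732 + \left(-144 + 0 + 0\right)} = \frac{5661}{-2732 - 144} = \frac{5661}{-2876} = 5661 \left(- \frac{1}{2876}\right) = - \frac{5661}{2876}$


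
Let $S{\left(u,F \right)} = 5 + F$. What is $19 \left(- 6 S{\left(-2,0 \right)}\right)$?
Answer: $-570$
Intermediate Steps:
$19 \left(- 6 S{\left(-2,0 \right)}\right) = 19 \left(- 6 \left(5 + 0\right)\right) = 19 \left(\left(-6\right) 5\right) = 19 \left(-30\right) = -570$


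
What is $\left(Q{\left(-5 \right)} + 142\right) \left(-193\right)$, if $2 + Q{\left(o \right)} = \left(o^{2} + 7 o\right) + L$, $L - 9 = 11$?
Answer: $-28950$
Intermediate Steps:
$L = 20$ ($L = 9 + 11 = 20$)
$Q{\left(o \right)} = 18 + o^{2} + 7 o$ ($Q{\left(o \right)} = -2 + \left(\left(o^{2} + 7 o\right) + 20\right) = -2 + \left(20 + o^{2} + 7 o\right) = 18 + o^{2} + 7 o$)
$\left(Q{\left(-5 \right)} + 142\right) \left(-193\right) = \left(\left(18 + \left(-5\right)^{2} + 7 \left(-5\right)\right) + 142\right) \left(-193\right) = \left(\left(18 + 25 - 35\right) + 142\right) \left(-193\right) = \left(8 + 142\right) \left(-193\right) = 150 \left(-193\right) = -28950$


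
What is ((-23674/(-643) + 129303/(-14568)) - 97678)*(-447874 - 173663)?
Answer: 189508695811594551/3122408 ≈ 6.0693e+10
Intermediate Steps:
((-23674/(-643) + 129303/(-14568)) - 97678)*(-447874 - 173663) = ((-23674*(-1/643) + 129303*(-1/14568)) - 97678)*(-621537) = ((23674/643 - 43101/4856) - 97678)*(-621537) = (87247001/3122408 - 97678)*(-621537) = -304903321623/3122408*(-621537) = 189508695811594551/3122408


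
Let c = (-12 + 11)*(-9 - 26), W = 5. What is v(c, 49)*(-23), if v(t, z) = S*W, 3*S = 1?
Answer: -115/3 ≈ -38.333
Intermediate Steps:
S = 1/3 (S = (1/3)*1 = 1/3 ≈ 0.33333)
c = 35 (c = -1*(-35) = 35)
v(t, z) = 5/3 (v(t, z) = (1/3)*5 = 5/3)
v(c, 49)*(-23) = (5/3)*(-23) = -115/3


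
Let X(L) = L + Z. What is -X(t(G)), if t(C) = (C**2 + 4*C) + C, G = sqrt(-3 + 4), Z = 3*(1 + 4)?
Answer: -21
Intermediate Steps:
Z = 15 (Z = 3*5 = 15)
G = 1 (G = sqrt(1) = 1)
t(C) = C**2 + 5*C
X(L) = 15 + L (X(L) = L + 15 = 15 + L)
-X(t(G)) = -(15 + 1*(5 + 1)) = -(15 + 1*6) = -(15 + 6) = -1*21 = -21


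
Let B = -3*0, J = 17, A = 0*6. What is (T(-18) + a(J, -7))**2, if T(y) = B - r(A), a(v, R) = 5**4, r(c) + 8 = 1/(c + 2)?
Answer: 1600225/4 ≈ 4.0006e+5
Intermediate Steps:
A = 0
r(c) = -8 + 1/(2 + c) (r(c) = -8 + 1/(c + 2) = -8 + 1/(2 + c))
B = 0
a(v, R) = 625
T(y) = 15/2 (T(y) = 0 - (-15 - 8*0)/(2 + 0) = 0 - (-15 + 0)/2 = 0 - (-15)/2 = 0 - 1*(-15/2) = 0 + 15/2 = 15/2)
(T(-18) + a(J, -7))**2 = (15/2 + 625)**2 = (1265/2)**2 = 1600225/4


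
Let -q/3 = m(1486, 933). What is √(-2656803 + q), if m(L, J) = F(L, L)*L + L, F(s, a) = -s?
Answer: √3963327 ≈ 1990.8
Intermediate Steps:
m(L, J) = L - L² (m(L, J) = (-L)*L + L = -L² + L = L - L²)
q = 6620130 (q = -4458*(1 - 1*1486) = -4458*(1 - 1486) = -4458*(-1485) = -3*(-2206710) = 6620130)
√(-2656803 + q) = √(-2656803 + 6620130) = √3963327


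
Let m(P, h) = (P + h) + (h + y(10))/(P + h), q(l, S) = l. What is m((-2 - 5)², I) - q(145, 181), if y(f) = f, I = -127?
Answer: -443/2 ≈ -221.50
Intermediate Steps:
m(P, h) = P + h + (10 + h)/(P + h) (m(P, h) = (P + h) + (h + 10)/(P + h) = (P + h) + (10 + h)/(P + h) = P + h + (10 + h)/(P + h))
m((-2 - 5)², I) - q(145, 181) = (10 - 127 + ((-2 - 5)²)² + (-127)² + 2*(-2 - 5)²*(-127))/((-2 - 5)² - 127) - 1*145 = (10 - 127 + ((-7)²)² + 16129 + 2*(-7)²*(-127))/((-7)² - 127) - 145 = (10 - 127 + 49² + 16129 + 2*49*(-127))/(49 - 127) - 145 = (10 - 127 + 2401 + 16129 - 12446)/(-78) - 145 = -1/78*5967 - 145 = -153/2 - 145 = -443/2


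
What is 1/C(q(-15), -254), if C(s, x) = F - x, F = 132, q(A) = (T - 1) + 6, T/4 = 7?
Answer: 1/386 ≈ 0.0025907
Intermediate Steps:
T = 28 (T = 4*7 = 28)
q(A) = 33 (q(A) = (28 - 1) + 6 = 27 + 6 = 33)
C(s, x) = 132 - x
1/C(q(-15), -254) = 1/(132 - 1*(-254)) = 1/(132 + 254) = 1/386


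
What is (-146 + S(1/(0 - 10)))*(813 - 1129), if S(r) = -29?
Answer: 55300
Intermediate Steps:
(-146 + S(1/(0 - 10)))*(813 - 1129) = (-146 - 29)*(813 - 1129) = -175*(-316) = 55300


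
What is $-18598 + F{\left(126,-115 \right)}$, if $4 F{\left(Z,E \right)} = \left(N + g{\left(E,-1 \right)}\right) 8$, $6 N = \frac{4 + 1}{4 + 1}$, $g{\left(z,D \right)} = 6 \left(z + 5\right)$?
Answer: $- \frac{59753}{3} \approx -19918.0$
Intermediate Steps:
$g{\left(z,D \right)} = 30 + 6 z$ ($g{\left(z,D \right)} = 6 \left(5 + z\right) = 30 + 6 z$)
$N = \frac{1}{6}$ ($N = \frac{\left(4 + 1\right) \frac{1}{4 + 1}}{6} = \frac{5 \cdot \frac{1}{5}}{6} = \frac{1}{6} \cdot 1 = \frac{1}{6} \approx 0.16667$)
$F{\left(Z,E \right)} = \frac{181}{3} + 12 E$ ($F{\left(Z,E \right)} = \frac{\left(\frac{1}{6} + \left(30 + 6 E\right)\right) 8}{4} = \frac{\left(\frac{181}{6} + 6 E\right) 8}{4} = \frac{\frac{724}{3} + 48 E}{4} = \frac{181}{3} + 12 E$)
$-18598 + F{\left(126,-115 \right)} = -18598 + \left(\frac{181}{3} + 12 \left(-115\right)\right) = -18598 + \left(\frac{181}{3} - 1380\right) = -18598 - \frac{3959}{3} = - \frac{59753}{3}$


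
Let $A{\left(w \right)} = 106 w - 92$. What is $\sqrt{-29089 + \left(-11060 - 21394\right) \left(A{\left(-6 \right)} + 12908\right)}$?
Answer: $i \sqrt{395318809} \approx 19883.0 i$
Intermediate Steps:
$A{\left(w \right)} = -92 + 106 w$
$\sqrt{-29089 + \left(-11060 - 21394\right) \left(A{\left(-6 \right)} + 12908\right)} = \sqrt{-29089 + \left(-11060 - 21394\right) \left(\left(-92 + 106 \left(-6\right)\right) + 12908\right)} = \sqrt{-29089 - 32454 \left(\left(-92 - 636\right) + 12908\right)} = \sqrt{-29089 - 32454 \left(-728 + 12908\right)} = \sqrt{-29089 - 395289720} = \sqrt{-395318809} = i \sqrt{395318809}$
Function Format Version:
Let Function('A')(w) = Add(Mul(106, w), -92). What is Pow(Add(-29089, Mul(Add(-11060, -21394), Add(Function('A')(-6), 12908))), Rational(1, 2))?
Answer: Mul(I, Pow(395318809, Rational(1, 2))) ≈ Mul(19883., I)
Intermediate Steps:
Function('A')(w) = Add(-92, Mul(106, w))
Pow(Add(-29089, Mul(Add(-11060, -21394), Add(Function('A')(-6), 12908))), Rational(1, 2)) = Pow(Add(-29089, Mul(Add(-11060, -21394), Add(Add(-92, Mul(106, -6)), 12908))), Rational(1, 2)) = Pow(Add(-29089, Mul(-32454, Add(Add(-92, -636), 12908))), Rational(1, 2)) = Pow(Add(-29089, Mul(-32454, Add(-728, 12908))), Rational(1, 2)) = Pow(Add(-29089, Mul(-32454, 12180)), Rational(1, 2)) = Pow(Add(-29089, -395289720), Rational(1, 2)) = Pow(-395318809, Rational(1, 2)) = Mul(I, Pow(395318809, Rational(1, 2)))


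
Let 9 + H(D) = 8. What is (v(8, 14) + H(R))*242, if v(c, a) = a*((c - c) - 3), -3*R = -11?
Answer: -10406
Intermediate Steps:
R = 11/3 (R = -1/3*(-11) = 11/3 ≈ 3.6667)
H(D) = -1 (H(D) = -9 + 8 = -1)
v(c, a) = -3*a (v(c, a) = a*(0 - 3) = a*(-3) = -3*a)
(v(8, 14) + H(R))*242 = (-3*14 - 1)*242 = (-42 - 1)*242 = -43*242 = -10406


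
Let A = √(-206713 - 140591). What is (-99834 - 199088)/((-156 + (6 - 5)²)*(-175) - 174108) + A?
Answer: 298922/146983 + 2*I*√86826 ≈ 2.0337 + 589.33*I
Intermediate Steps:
A = 2*I*√86826 (A = √(-347304) = 2*I*√86826 ≈ 589.33*I)
(-99834 - 199088)/((-156 + (6 - 5)²)*(-175) - 174108) + A = (-99834 - 199088)/((-156 + (6 - 5)²)*(-175) - 174108) + 2*I*√86826 = -298922/((-156 + 1²)*(-175) - 174108) + 2*I*√86826 = -298922/((-156 + 1)*(-175) - 174108) + 2*I*√86826 = -298922/(-155*(-175) - 174108) + 2*I*√86826 = -298922/(27125 - 174108) + 2*I*√86826 = -298922/(-146983) + 2*I*√86826 = -298922*(-1/146983) + 2*I*√86826 = 298922/146983 + 2*I*√86826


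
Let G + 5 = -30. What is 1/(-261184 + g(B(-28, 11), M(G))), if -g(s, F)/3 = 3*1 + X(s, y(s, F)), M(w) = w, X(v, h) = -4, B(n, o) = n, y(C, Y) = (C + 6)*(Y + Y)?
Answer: -1/261181 ≈ -3.8288e-6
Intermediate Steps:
y(C, Y) = 2*Y*(6 + C) (y(C, Y) = (6 + C)*(2*Y) = 2*Y*(6 + C))
G = -35 (G = -5 - 30 = -35)
g(s, F) = 3 (g(s, F) = -3*(3*1 - 4) = -3*(3 - 4) = -3*(-1) = 3)
1/(-261184 + g(B(-28, 11), M(G))) = 1/(-261184 + 3) = 1/(-261181) = -1/261181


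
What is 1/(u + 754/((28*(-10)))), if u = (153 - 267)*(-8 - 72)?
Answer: 140/1276423 ≈ 0.00010968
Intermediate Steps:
u = 9120 (u = -114*(-80) = 9120)
1/(u + 754/((28*(-10)))) = 1/(9120 + 754/((28*(-10)))) = 1/(9120 + 754/(-280)) = 1/(9120 + 754*(-1/280)) = 1/(9120 - 377/140) = 1/(1276423/140) = 140/1276423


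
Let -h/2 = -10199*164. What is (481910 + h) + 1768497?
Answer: 5595679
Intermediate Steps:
h = 3345272 (h = -(-20398)*164 = -2*(-1672636) = 3345272)
(481910 + h) + 1768497 = (481910 + 3345272) + 1768497 = 3827182 + 1768497 = 5595679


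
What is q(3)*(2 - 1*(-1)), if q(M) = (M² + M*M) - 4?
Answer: 42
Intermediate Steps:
q(M) = -4 + 2*M² (q(M) = (M² + M²) - 4 = 2*M² - 4 = -4 + 2*M²)
q(3)*(2 - 1*(-1)) = (-4 + 2*3²)*(2 - 1*(-1)) = (-4 + 2*9)*(2 + 1) = (-4 + 18)*3 = 14*3 = 42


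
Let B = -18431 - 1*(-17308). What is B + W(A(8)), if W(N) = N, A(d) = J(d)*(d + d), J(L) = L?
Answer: -995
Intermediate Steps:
B = -1123 (B = -18431 + 17308 = -1123)
A(d) = 2*d² (A(d) = d*(d + d) = d*(2*d) = 2*d²)
B + W(A(8)) = -1123 + 2*8² = -1123 + 2*64 = -1123 + 128 = -995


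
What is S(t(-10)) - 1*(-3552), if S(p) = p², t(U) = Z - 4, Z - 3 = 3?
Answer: 3556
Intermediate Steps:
Z = 6 (Z = 3 + 3 = 6)
t(U) = 2 (t(U) = 6 - 4 = 2)
S(t(-10)) - 1*(-3552) = 2² - 1*(-3552) = 4 + 3552 = 3556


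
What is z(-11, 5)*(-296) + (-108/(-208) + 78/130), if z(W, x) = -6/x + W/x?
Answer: 52391/52 ≈ 1007.5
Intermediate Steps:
z(-11, 5)*(-296) + (-108/(-208) + 78/130) = ((-6 - 11)/5)*(-296) + (-108/(-208) + 78/130) = ((⅕)*(-17))*(-296) + (-108*(-1/208) + 78*(1/130)) = -17/5*(-296) + (27/52 + ⅗) = 5032/5 + 291/260 = 52391/52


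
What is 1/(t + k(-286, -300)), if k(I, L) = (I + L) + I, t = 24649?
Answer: 1/23777 ≈ 4.2057e-5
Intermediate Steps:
k(I, L) = L + 2*I
1/(t + k(-286, -300)) = 1/(24649 + (-300 + 2*(-286))) = 1/(24649 + (-300 - 572)) = 1/(24649 - 872) = 1/23777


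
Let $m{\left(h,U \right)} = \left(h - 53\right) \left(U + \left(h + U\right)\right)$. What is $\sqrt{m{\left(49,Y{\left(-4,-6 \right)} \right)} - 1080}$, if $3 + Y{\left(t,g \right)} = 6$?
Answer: $10 i \sqrt{13} \approx 36.056 i$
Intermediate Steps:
$Y{\left(t,g \right)} = 3$ ($Y{\left(t,g \right)} = -3 + 6 = 3$)
$m{\left(h,U \right)} = \left(-53 + h\right) \left(h + 2 U\right)$ ($m{\left(h,U \right)} = \left(-53 + h\right) \left(U + \left(U + h\right)\right) = \left(-53 + h\right) \left(h + 2 U\right)$)
$\sqrt{m{\left(49,Y{\left(-4,-6 \right)} \right)} - 1080} = \sqrt{\left(49^{2} - 318 - 2597 + 2 \cdot 3 \cdot 49\right) - 1080} = \sqrt{\left(2401 - 318 - 2597 + 294\right) - 1080} = \sqrt{-220 - 1080} = \sqrt{-1300} = 10 i \sqrt{13}$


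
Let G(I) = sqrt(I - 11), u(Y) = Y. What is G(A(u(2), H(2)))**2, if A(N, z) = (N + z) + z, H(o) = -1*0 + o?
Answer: -5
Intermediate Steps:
H(o) = o (H(o) = 0 + o = o)
A(N, z) = N + 2*z
G(I) = sqrt(-11 + I)
G(A(u(2), H(2)))**2 = (sqrt(-11 + (2 + 2*2)))**2 = (sqrt(-11 + (2 + 4)))**2 = (sqrt(-11 + 6))**2 = (sqrt(-5))**2 = (I*sqrt(5))**2 = -5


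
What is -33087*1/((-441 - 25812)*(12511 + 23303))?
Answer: 11029/313408314 ≈ 3.5190e-5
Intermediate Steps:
-33087*1/((-441 - 25812)*(12511 + 23303)) = -33087/(35814*(-26253)) = -33087/(-940224942) = -33087*(-1/940224942) = 11029/313408314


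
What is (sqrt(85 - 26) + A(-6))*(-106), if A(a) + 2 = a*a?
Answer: -3604 - 106*sqrt(59) ≈ -4418.2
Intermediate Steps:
A(a) = -2 + a**2 (A(a) = -2 + a*a = -2 + a**2)
(sqrt(85 - 26) + A(-6))*(-106) = (sqrt(85 - 26) + (-2 + (-6)**2))*(-106) = (sqrt(59) + (-2 + 36))*(-106) = (sqrt(59) + 34)*(-106) = (34 + sqrt(59))*(-106) = -3604 - 106*sqrt(59)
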